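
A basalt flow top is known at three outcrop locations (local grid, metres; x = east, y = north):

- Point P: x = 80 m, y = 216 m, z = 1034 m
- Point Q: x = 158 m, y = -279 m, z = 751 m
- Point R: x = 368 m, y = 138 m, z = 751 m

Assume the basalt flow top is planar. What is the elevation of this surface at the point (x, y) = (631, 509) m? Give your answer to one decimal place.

Two edge vectors: Point P→Point Q = (78, -495, -283), Point P→Point R = (288, -78, -283).
Normal n = (Point P→Point Q) × (Point P→Point R) = (118011, -59430, 136476).
So ∂z/∂x = −n_x/n_z = −0.86470 and ∂z/∂y = −n_y/n_z = 0.43546.
Intercept c from Point P: 1034 + 69.18 − 94.06 = 1009.12.
At (631, 509): z = −545.6 + 221.6 + 1009.12 = 685.1 m.

685.1 m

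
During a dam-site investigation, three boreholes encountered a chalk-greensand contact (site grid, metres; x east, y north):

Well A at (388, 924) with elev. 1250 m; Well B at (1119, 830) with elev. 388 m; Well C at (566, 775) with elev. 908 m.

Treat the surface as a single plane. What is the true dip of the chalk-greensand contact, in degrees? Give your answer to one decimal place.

55.9°

Two edge vectors: Well A→Well B = (731, -94, -862), Well A→Well C = (178, -149, -342).
Normal n = (Well A→Well B) × (Well A→Well C) = (-96290, 96566, -92187).
So ∂z/∂x = −n_x/n_z = −1.04451 and ∂z/∂y = −n_y/n_z = 1.04750.
Gradient magnitude |∇z| = √(a² + b²) = √(1.09100 + 1.09726) = 1.47928.
True dip = arctan(1.47928) = 55.9°, dipping toward SE (azimuth ≈ 135°).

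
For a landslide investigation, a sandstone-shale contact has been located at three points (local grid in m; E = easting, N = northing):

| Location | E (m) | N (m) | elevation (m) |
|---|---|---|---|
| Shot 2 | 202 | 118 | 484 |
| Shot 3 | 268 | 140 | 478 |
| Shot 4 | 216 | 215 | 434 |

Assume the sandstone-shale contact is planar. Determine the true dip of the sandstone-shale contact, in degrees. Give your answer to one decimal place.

Let the plane be z = a·E + b·N + c.
Shot 3−Shot 2: 66a + 22b = −6;  Shot 4−Shot 2: 14a + 97b = −50.
Solving gives a = 0.08500, b = −0.52773.
Gradient magnitude |∇z| = √(a² + b²) = √(0.00723 + 0.27850) = 0.53453.
True dip = arctan(0.53453) = 28.1°, dipping toward N (azimuth ≈ 351°).

28.1°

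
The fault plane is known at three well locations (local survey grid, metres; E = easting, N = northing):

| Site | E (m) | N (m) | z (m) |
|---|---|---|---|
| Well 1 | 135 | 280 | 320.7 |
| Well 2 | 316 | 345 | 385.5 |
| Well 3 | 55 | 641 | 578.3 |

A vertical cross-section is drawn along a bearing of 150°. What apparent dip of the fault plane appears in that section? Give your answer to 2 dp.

30.50°

Two edge vectors: Well 1→Well 2 = (181, 65, 64.8), Well 1→Well 3 = (-80, 361, 257.6).
Normal n = (Well 1→Well 2) × (Well 1→Well 3) = (-6648.8, -51809.6, 70541).
So ∂z/∂E = −n_x/n_z = 0.09425 and ∂z/∂N = −n_y/n_z = 0.73446.
Unit vector along 150° is (sin 150°, cos 150°) = (0.5000, -0.8660).
Slope in that direction = a·(0.5000) + b·(-0.8660) = −0.58893.
Apparent dip = arctan|0.58893| = 30.50° (true dip is 36.5°, so apparent ≤ true as expected).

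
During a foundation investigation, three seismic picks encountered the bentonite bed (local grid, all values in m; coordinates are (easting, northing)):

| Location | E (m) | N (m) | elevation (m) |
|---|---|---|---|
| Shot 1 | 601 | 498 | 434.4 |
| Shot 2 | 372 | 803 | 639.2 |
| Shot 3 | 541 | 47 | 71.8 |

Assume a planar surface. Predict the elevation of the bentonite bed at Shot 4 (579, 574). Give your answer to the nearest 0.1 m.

Let the plane be z = a·E + b·N + c.
Shot 2−Shot 1: −229a + 305b = 204.8;  Shot 3−Shot 1: −60a − 451b = −362.6.
Solving gives a = 0.14993, b = 0.78404.
Then c = 434.4 − a·601 − b·498 = −46.16.
At (579, 574): z = 86.8 + 450.0 − 46.16 = 490.7 m.

490.7 m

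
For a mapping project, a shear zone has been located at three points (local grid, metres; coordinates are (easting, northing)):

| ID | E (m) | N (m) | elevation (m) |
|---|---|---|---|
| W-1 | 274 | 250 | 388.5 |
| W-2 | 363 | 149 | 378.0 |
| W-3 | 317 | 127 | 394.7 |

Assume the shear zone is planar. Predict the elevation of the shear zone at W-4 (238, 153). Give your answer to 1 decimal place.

413.7 m

Let the plane be z = a·E + b·N + c.
W-2−W-1: 89a − 101b = −10.5;  W-3−W-1: 43a − 123b = 6.2.
Solving gives a = −0.29038, b = −0.15192.
Then c = 388.5 − a·274 − b·250 = 506.05.
At (238, 153): z = −69.1 − 23.2 + 506.05 = 413.7 m.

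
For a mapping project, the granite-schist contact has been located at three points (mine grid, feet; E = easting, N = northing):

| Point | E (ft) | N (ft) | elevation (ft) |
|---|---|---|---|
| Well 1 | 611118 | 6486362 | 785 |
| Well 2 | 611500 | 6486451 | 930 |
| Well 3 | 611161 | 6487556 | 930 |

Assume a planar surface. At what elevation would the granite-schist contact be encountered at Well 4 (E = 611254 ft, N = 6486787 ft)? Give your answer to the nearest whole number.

879 ft

Let the plane be z = a·E + b·N + c.
Well 2−Well 1: 382a + 89b = 145;  Well 3−Well 1: 43a + 1194b = 145.
Solving gives a = 0.35425985, b = 0.10868243.
Then c = 785 − a·611118 − b·6486362 = −920663.18.
At (611254, 6486787): z = 216542.8 + 704999.8 − 920663.18 = 879.4 ft.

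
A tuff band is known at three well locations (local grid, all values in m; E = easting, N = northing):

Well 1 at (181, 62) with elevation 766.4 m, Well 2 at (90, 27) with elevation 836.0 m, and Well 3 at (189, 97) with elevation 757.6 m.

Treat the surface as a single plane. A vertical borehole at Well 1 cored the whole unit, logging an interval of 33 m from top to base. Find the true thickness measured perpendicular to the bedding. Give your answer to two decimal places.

Two edge vectors: Well 1→Well 2 = (-91, -35, 69.6), Well 1→Well 3 = (8, 35, -8.8).
Normal n = (Well 1→Well 2) × (Well 1→Well 3) = (-2128, -244, -2905).
So ∂z/∂E = −n_x/n_z = −0.73253 and ∂z/∂N = −n_y/n_z = −0.08399.
|∇z| = √(a²+b²) = 0.73733, so dip δ = arctan(0.73733) = 36.40°.
True thickness = vertical thickness × cos δ = 33 × cos 36.40° = 26.56 m.

26.56 m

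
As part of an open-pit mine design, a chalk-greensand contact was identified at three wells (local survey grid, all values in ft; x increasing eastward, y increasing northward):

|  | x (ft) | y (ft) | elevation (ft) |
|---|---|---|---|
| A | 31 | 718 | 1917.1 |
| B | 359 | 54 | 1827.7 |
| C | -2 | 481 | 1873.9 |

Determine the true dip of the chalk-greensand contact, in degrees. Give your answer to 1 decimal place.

10.6°

Two edge vectors: A→B = (328, -664, -89.4), A→C = (-33, -237, -43.2).
Normal n = (A→B) × (A→C) = (7497, 17119.8, -99648).
So ∂z/∂x = −n_x/n_z = 0.07523 and ∂z/∂y = −n_y/n_z = 0.17180.
Gradient magnitude |∇z| = √(a² + b²) = √(0.00566 + 0.02952) = 0.18755.
True dip = arctan(0.18755) = 10.6°, dipping toward SSW (azimuth ≈ 204°).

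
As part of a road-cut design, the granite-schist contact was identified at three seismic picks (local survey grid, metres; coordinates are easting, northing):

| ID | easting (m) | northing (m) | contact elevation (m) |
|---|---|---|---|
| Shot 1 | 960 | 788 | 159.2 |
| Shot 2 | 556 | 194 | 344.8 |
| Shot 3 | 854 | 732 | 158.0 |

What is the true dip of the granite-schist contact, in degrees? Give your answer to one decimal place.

29.7°

Let the plane be z = a·easting + b·northing + c.
Shot 2−Shot 1: −404a − 594b = 185.6;  Shot 3−Shot 1: −106a − 56b = −1.2.
Solving gives a = 0.27532, b = −0.49971.
Gradient magnitude |∇z| = √(a² + b²) = √(0.07580 + 0.24971) = 0.57054.
True dip = arctan(0.57054) = 29.7°, dipping toward NNW (azimuth ≈ 331°).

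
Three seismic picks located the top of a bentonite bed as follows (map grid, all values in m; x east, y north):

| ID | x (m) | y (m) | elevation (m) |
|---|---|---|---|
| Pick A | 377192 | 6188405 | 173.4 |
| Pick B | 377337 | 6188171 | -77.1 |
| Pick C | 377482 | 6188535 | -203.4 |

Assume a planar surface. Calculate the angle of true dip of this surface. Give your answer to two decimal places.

54.61°

Let the plane be z = a·x + b·y + c.
Pick B−Pick A: 145a − 234b = −250.5;  Pick C−Pick A: 290a + 130b = −376.8.
Solving gives a = −1.39241, b = 0.20769.
Gradient magnitude |∇z| = √(a² + b²) = √(1.93882 + 0.04314) = 1.40782.
True dip = arctan(1.40782) = 54.61°, dipping toward E (azimuth ≈ 098°).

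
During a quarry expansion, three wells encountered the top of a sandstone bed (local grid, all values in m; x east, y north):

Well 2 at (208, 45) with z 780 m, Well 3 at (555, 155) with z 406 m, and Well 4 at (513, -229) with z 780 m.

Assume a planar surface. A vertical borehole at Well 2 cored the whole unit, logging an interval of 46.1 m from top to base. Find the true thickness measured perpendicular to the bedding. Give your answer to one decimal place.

Two edge vectors: Well 2→Well 3 = (347, 110, -374), Well 2→Well 4 = (305, -274, 0).
Normal n = (Well 2→Well 3) × (Well 2→Well 4) = (-102476, -114070, -128628).
So ∂z/∂x = −n_x/n_z = −0.79669 and ∂z/∂y = −n_y/n_z = −0.88682.
|∇z| = √(a²+b²) = 1.19212, so dip δ = arctan(1.19212) = 50.01°.
True thickness = vertical thickness × cos δ = 46.1 × cos 50.01° = 29.6 m.

29.6 m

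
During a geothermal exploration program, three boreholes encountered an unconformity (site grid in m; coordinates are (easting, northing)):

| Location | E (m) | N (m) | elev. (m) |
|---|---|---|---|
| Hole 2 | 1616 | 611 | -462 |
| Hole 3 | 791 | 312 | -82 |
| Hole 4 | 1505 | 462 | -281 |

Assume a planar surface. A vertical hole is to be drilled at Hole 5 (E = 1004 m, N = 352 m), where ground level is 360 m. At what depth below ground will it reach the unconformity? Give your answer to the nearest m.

496 m

Let the plane be z = a·E + b·N + c.
Hole 3−Hole 2: −825a − 299b = 380;  Hole 4−Hole 2: −111a − 149b = 181.
Solving gives a = −0.02787, b = −1.19400.
Then c = -462 − a·1616 − b·611 = 312.57.
At (1004, 352): z_contact = −28.0 − 420.3 + 312.57 = -135.7 m.
Depth below ground = 360 − (-135.7) = 496 m.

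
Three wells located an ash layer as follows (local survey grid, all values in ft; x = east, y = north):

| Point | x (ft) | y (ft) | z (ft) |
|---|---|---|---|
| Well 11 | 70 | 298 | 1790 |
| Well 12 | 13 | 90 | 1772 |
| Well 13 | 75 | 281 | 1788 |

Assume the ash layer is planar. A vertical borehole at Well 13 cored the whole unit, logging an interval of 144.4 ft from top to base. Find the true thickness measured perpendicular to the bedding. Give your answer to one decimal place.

Two edge vectors: Well 11→Well 12 = (-57, -208, -18), Well 11→Well 13 = (5, -17, -2).
Normal n = (Well 11→Well 12) × (Well 11→Well 13) = (110, -204, 2009).
So ∂z/∂x = −n_x/n_z = −0.05475 and ∂z/∂y = −n_y/n_z = 0.10154.
|∇z| = √(a²+b²) = 0.11536, so dip δ = arctan(0.11536) = 6.58°.
True thickness = vertical thickness × cos δ = 144.4 × cos 6.58° = 143.4 ft.

143.4 ft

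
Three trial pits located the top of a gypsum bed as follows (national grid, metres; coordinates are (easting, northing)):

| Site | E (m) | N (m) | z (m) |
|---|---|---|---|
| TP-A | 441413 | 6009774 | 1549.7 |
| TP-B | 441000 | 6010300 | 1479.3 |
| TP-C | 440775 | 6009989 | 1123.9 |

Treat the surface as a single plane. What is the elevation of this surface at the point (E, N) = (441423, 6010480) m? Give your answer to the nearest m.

Let the plane be z = a·E + b·N + c.
TP-B−TP-A: −413a + 526b = −70.4;  TP-C−TP-A: −638a + 215b = −425.8.
Solving gives a = 0.84619418, b = 0.53056691.
Then c = 1549.7 − a·441413 − b·6009774 = −3560558.65.
At (441423, 6010480): z = 373529.6 + 3188961.8 − 3560558.65 = 1932.7 m.

1933 m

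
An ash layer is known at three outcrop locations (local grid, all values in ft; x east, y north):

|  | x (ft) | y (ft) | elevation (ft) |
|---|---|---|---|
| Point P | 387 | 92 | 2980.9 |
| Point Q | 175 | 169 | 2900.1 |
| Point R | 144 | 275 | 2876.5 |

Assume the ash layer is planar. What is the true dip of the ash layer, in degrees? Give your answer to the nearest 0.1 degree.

Let the plane be z = a·x + b·y + c.
Point Q−Point P: −212a + 77b = −80.8;  Point R−Point P: −243a + 183b = −104.4.
Solving gives a = 0.33595, b = −0.12439.
Gradient magnitude |∇z| = √(a² + b²) = √(0.11286 + 0.01547) = 0.35824.
True dip = arctan(0.35824) = 19.7°, dipping toward WNW (azimuth ≈ 290°).

19.7°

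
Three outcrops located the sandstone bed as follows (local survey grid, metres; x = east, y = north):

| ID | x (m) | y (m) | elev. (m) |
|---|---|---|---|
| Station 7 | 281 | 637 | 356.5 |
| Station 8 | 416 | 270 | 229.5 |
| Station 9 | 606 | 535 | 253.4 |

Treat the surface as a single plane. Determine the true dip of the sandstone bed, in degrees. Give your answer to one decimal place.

19.3°

Two edge vectors: Station 7→Station 8 = (135, -367, -127), Station 7→Station 9 = (325, -102, -103.1).
Normal n = (Station 7→Station 8) × (Station 7→Station 9) = (24883.7, -27356.5, 105505).
So ∂z/∂x = −n_x/n_z = −0.23585 and ∂z/∂y = −n_y/n_z = 0.25929.
Gradient magnitude |∇z| = √(a² + b²) = √(0.05563 + 0.06723) = 0.35051.
True dip = arctan(0.35051) = 19.3°, dipping toward SE (azimuth ≈ 138°).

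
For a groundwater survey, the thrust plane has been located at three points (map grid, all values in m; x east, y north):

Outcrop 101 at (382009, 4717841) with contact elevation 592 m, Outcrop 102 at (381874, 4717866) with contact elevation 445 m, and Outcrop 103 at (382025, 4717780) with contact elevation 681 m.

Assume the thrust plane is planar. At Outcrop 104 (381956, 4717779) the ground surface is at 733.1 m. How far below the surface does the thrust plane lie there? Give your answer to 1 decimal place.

110.2 m

Let the plane be z = a·x + b·y + c.
Outcrop 102−Outcrop 101: −135a + 25b = −147;  Outcrop 103−Outcrop 101: 16a − 61b = 89.
Solving gives a = 0.860497766, b = −1.233312061.
Then c = 592 − a·382009 − b·4717841 = 5490444.32.
At (381956, 4717779): z_contact = 328672.28 − 5818493.74 + 5490444.32 = 622.86 m.
Depth below ground = 733.1 − 622.86 = 110.2 m.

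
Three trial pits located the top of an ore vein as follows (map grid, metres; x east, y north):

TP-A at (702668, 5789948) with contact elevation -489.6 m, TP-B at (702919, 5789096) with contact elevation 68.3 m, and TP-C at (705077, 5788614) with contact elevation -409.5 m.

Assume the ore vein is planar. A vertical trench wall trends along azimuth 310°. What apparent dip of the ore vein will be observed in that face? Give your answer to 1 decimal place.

Let the plane be z = a·x + b·y + c.
TP-B−TP-A: 251a − 852b = 557.9;  TP-C−TP-A: 2409a − 1334b = 80.1.
Solving gives a = −0.39356, b = −0.77076.
Unit vector along 310° is (sin 310°, cos 310°) = (-0.7660, 0.6428).
Slope in that direction = a·(-0.7660) + b·(0.6428) = −0.19395.
Apparent dip = arctan|0.19395| = 11.0° (true dip is 40.9°, so apparent ≤ true as expected).

11.0°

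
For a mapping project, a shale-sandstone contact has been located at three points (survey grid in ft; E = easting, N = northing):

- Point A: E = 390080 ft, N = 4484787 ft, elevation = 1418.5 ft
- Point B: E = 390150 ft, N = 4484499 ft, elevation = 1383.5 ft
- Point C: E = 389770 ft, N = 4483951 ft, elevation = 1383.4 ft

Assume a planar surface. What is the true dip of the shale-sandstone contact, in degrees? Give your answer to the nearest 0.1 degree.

Two edge vectors: Point A→Point B = (70, -288, -35), Point A→Point C = (-310, -836, -35.1).
Normal n = (Point A→Point B) × (Point A→Point C) = (-19151.2, 13307, -147800).
So ∂z/∂E = −n_x/n_z = −0.12958 and ∂z/∂N = −n_y/n_z = 0.09003.
Gradient magnitude |∇z| = √(a² + b²) = √(0.01679 + 0.00811) = 0.15778.
True dip = arctan(0.15778) = 9.0°, dipping toward SE (azimuth ≈ 125°).

9.0°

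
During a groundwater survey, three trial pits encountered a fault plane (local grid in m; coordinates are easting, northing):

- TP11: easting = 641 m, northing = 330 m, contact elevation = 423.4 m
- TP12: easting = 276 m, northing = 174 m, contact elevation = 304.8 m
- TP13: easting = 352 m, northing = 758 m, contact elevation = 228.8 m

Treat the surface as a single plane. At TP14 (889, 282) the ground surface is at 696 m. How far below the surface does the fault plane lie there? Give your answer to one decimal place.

163.9 m

Two edge vectors: TP11→TP12 = (-365, -156, -118.6), TP11→TP13 = (-289, 428, -194.6).
Normal n = (TP11→TP12) × (TP11→TP13) = (81118.4, -36753.6, -201304).
So ∂z/∂easting = −n_x/n_z = 0.40296 and ∂z/∂northing = −n_y/n_z = −0.18258.
Intercept c from TP11: 423.4 − 258.30 + 60.25 = 225.35.
At (889, 282): z_contact = 358.24 − 51.49 + 225.35 = 532.10 m.
Depth below ground = 696 − 532.10 = 163.9 m.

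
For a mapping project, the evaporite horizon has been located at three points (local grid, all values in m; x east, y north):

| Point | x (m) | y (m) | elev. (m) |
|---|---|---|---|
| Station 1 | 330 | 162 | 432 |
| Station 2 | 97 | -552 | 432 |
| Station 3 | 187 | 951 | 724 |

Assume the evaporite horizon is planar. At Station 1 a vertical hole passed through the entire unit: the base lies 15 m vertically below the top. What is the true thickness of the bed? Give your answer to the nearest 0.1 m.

11.9 m

Let the plane be z = a·x + b·y + c.
Station 2−Station 1: −233a − 714b = 0;  Station 3−Station 1: −143a + 789b = 292.
Solving gives a = −0.72913, b = 0.23794.
|∇z| = √(a²+b²) = 0.76698, so dip δ = arctan(0.76698) = 37.49°.
True thickness = vertical thickness × cos δ = 15 × cos 37.49° = 11.9 m.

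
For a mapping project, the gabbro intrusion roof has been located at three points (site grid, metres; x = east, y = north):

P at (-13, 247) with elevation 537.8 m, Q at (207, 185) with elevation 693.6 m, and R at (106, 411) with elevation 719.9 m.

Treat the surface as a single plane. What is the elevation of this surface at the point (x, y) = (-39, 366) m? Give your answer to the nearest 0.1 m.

Two edge vectors: P→Q = (220, -62, 155.8), P→R = (119, 164, 182.1).
Normal n = (P→Q) × (P→R) = (-36841.4, -21521.8, 43458).
So ∂z/∂x = −n_x/n_z = 0.84775 and ∂z/∂y = −n_y/n_z = 0.49523.
Intercept c from P: 537.8 + 11.02 − 122.32 = 426.50.
At (-39, 366): z = −33.1 + 181.3 + 426.50 = 574.7 m.

574.7 m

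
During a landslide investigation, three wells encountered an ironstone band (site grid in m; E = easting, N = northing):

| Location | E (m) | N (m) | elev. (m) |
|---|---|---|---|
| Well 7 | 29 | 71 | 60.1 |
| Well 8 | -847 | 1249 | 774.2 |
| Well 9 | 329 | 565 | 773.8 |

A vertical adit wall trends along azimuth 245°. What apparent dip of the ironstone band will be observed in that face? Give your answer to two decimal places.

45.39°

Two edge vectors: Well 7→Well 8 = (-876, 1178, 714.1), Well 7→Well 9 = (300, 494, 713.7).
Normal n = (Well 7→Well 8) × (Well 7→Well 9) = (487973.2, 839431.2, -786144).
So ∂z/∂E = −n_x/n_z = 0.62072 and ∂z/∂N = −n_y/n_z = 1.06778.
Unit vector along 245° is (sin 245°, cos 245°) = (-0.9063, -0.4226).
Slope in that direction = a·(-0.9063) + b·(-0.4226) = −1.01383.
Apparent dip = arctan|1.01383| = 45.39° (true dip is 51.0°, so apparent ≤ true as expected).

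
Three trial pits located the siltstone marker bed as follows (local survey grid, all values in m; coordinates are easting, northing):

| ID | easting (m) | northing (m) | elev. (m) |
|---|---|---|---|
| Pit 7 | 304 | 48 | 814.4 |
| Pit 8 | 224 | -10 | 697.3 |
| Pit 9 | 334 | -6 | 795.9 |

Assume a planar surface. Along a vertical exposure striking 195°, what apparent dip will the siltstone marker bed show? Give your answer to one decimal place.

Two edge vectors: Pit 7→Pit 8 = (-80, -58, -117.1), Pit 7→Pit 9 = (30, -54, -18.5).
Normal n = (Pit 7→Pit 8) × (Pit 7→Pit 9) = (-5250.4, -4993, 6060).
So ∂z/∂easting = −n_x/n_z = 0.86640 and ∂z/∂northing = −n_y/n_z = 0.82393.
Unit vector along 195° is (sin 195°, cos 195°) = (-0.2588, -0.9659).
Slope in that direction = a·(-0.2588) + b·(-0.9659) = −1.02009.
Apparent dip = arctan|1.02009| = 45.6° (true dip is 50.1°, so apparent ≤ true as expected).

45.6°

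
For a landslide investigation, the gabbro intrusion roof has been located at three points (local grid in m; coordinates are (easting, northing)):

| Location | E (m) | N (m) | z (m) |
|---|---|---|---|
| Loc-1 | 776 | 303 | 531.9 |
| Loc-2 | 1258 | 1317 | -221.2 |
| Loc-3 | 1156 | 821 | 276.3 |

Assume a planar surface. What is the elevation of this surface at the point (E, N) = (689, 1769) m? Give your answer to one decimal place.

Let the plane be z = a·E + b·N + c.
Loc-2−Loc-1: 482a + 1014b = −753.1;  Loc-3−Loc-1: 380a + 518b = −255.6.
Solving gives a = 0.965228, b = −1.201519.
Then c = 531.9 − a·776 − b·303 = 146.94.
At (689, 1769): z = 665.0 − 2125.5 + 146.94 = -1313.5 m.

-1313.5 m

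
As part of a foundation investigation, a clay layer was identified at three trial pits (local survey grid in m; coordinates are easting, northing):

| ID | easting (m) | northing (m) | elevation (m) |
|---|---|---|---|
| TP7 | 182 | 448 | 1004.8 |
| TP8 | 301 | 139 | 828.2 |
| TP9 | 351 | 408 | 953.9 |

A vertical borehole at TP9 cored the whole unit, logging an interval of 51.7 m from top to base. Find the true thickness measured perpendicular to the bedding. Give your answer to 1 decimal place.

45.6 m

Let the plane be z = a·easting + b·northing + c.
TP8−TP7: 119a − 309b = −176.6;  TP9−TP7: 169a − 40b = −50.9.
Solving gives a = −0.18255, b = 0.50122.
|∇z| = √(a²+b²) = 0.53343, so dip δ = arctan(0.53343) = 28.08°.
True thickness = vertical thickness × cos δ = 51.7 × cos 28.08° = 45.6 m.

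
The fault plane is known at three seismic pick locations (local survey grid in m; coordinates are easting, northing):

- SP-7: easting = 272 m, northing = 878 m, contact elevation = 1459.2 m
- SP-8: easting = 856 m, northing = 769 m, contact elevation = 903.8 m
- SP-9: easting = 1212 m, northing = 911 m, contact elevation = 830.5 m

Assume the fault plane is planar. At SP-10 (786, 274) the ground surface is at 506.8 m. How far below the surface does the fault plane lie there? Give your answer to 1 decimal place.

Two edge vectors: SP-7→SP-8 = (584, -109, -555.4), SP-7→SP-9 = (940, 33, -628.7).
Normal n = (SP-7→SP-8) × (SP-7→SP-9) = (86856.5, -154915.2, 121732).
So ∂z/∂easting = −n_x/n_z = −0.713506 and ∂z/∂northing = −n_y/n_z = 1.272592.
Intercept c from SP-7: 1459.2 + 194.07 − 1117.34 = 535.94.
At (786, 274): z_contact = −560.82 + 348.69 + 535.94 = 323.81 m.
Depth below ground = 506.8 − 323.81 = 183.0 m.

183.0 m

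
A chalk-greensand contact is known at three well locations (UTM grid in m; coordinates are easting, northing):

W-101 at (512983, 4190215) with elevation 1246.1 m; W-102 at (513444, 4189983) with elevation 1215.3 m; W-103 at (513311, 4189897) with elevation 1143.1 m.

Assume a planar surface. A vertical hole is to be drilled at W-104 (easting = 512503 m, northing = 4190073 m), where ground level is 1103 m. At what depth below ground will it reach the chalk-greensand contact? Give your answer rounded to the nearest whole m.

28 m

Two edge vectors: W-101→W-102 = (461, -232, -30.8), W-101→W-103 = (328, -318, -103).
Normal n = (W-101→W-102) × (W-101→W-103) = (14101.6, 37380.6, -70502).
So ∂z/∂easting = −n_x/n_z = 0.20001702 and ∂z/∂northing = −n_y/n_z = 0.53020624.
Intercept c from W-101: 1246.1 − 102605.33 − 2221678.12 = −2323037.35.
At (512503, 4190073): z_contact = 102509.3 + 2221602.8 − 2323037.35 = 1074.8 m.
Depth below ground = 1103 − 1074.8 = 28 m.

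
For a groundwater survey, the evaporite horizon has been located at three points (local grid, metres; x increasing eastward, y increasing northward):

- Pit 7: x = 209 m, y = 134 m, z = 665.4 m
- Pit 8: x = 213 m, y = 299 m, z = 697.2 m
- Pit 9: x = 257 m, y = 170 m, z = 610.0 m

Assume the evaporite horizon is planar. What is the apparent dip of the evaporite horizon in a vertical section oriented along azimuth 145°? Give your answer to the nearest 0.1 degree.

43.3°

Two edge vectors: Pit 7→Pit 8 = (4, 165, 31.8), Pit 7→Pit 9 = (48, 36, -55.4).
Normal n = (Pit 7→Pit 8) × (Pit 7→Pit 9) = (-10285.8, 1748, -7776).
So ∂z/∂x = −n_x/n_z = −1.32276 and ∂z/∂y = −n_y/n_z = 0.22479.
Unit vector along 145° is (sin 145°, cos 145°) = (0.5736, -0.8192).
Slope in that direction = a·(0.5736) + b·(-0.8192) = −0.94285.
Apparent dip = arctan|0.94285| = 43.3° (true dip is 53.3°, so apparent ≤ true as expected).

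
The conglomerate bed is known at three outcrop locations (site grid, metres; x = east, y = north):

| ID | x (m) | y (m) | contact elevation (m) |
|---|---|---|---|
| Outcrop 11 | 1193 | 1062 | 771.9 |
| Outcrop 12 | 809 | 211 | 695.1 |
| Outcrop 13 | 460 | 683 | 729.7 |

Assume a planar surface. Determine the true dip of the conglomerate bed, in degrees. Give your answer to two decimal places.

4.86°

Let the plane be z = a·x + b·y + c.
Outcrop 12−Outcrop 11: −384a − 851b = −76.8;  Outcrop 13−Outcrop 11: −733a − 379b = −42.2.
Solving gives a = 0.01423, b = 0.08383.
Gradient magnitude |∇z| = √(a² + b²) = √(0.00020 + 0.00703) = 0.08503.
True dip = arctan(0.08503) = 4.86°, dipping toward S (azimuth ≈ 190°).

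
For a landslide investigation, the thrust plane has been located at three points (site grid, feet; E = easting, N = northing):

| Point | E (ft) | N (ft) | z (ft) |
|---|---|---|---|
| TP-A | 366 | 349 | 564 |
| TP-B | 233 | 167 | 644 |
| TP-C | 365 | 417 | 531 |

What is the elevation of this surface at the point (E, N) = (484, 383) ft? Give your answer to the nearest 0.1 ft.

Two edge vectors: TP-A→TP-B = (-133, -182, 80), TP-A→TP-C = (-1, 68, -33).
Normal n = (TP-A→TP-B) × (TP-A→TP-C) = (566, -4469, -9226).
So ∂z/∂E = −n_x/n_z = 0.06135 and ∂z/∂N = −n_y/n_z = −0.48439.
Intercept c from TP-A: 564 − 22.45 + 169.05 = 710.60.
At (484, 383): z = 29.7 − 185.5 + 710.60 = 554.8 ft.

554.8 ft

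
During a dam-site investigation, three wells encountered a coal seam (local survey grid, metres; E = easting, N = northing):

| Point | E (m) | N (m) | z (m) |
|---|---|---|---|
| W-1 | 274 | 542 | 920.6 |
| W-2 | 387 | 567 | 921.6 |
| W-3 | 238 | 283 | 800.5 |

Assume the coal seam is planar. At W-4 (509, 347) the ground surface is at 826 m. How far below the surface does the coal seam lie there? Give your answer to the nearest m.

Two edge vectors: W-1→W-2 = (113, 25, 1), W-1→W-3 = (-36, -259, -120.1).
Normal n = (W-1→W-2) × (W-1→W-3) = (-2743.5, 13535.3, -28367).
So ∂z/∂E = −n_x/n_z = −0.09671 and ∂z/∂N = −n_y/n_z = 0.47715.
Intercept c from W-1: 920.6 + 26.50 − 258.62 = 688.48.
At (509, 347): z_contact = −49.2 + 165.6 + 688.48 = 804.8 m.
Depth below ground = 826 − 804.8 = 21 m.

21 m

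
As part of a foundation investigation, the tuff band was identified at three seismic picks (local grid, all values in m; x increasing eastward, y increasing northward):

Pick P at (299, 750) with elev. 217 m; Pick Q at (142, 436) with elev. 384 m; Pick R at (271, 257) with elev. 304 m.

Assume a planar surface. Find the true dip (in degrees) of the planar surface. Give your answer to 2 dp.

39.09°

Two edge vectors: Pick P→Pick Q = (-157, -314, 167), Pick P→Pick R = (-28, -493, 87).
Normal n = (Pick P→Pick Q) × (Pick P→Pick R) = (55013, 8983, 68609).
So ∂z/∂x = −n_x/n_z = −0.80183 and ∂z/∂y = −n_y/n_z = −0.13093.
Gradient magnitude |∇z| = √(a² + b²) = √(0.64294 + 0.01714) = 0.81245.
True dip = arctan(0.81245) = 39.09°, dipping toward E (azimuth ≈ 081°).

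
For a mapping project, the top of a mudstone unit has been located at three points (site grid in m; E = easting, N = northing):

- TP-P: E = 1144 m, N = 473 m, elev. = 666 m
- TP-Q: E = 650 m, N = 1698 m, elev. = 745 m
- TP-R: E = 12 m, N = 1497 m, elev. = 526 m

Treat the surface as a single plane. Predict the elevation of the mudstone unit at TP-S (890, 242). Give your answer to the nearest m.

552 m

Two edge vectors: TP-P→TP-Q = (-494, 1225, 79), TP-P→TP-R = (-1132, 1024, -140).
Normal n = (TP-P→TP-Q) × (TP-P→TP-R) = (-252396, -158588, 880844).
So ∂z/∂E = −n_x/n_z = 0.28654 and ∂z/∂N = −n_y/n_z = 0.18004.
Intercept c from TP-P: 666 − 327.80 − 85.16 = 253.04.
At (890, 242): z = 255.0 + 43.6 + 253.04 = 551.6 m.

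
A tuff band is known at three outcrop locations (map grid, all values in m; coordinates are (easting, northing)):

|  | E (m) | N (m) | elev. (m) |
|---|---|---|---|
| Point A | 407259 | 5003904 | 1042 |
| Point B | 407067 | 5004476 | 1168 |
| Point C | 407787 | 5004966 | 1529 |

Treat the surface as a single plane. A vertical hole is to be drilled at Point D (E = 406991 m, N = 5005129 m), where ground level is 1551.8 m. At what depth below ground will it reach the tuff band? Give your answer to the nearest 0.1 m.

Let the plane be z = a·E + b·N + c.
Point B−Point A: −192a + 572b = 126;  Point C−Point A: 528a + 1062b = 487.
Solving gives a = 0.286116382, b = 0.316318786.
Then c = 1042 − a·407259 − b·5003904 = −1698310.31.
At (406991, 5005129): z_contact = 116446.79 + 1583216.33 − 1698310.31 = 1352.81 m.
Depth below ground = 1551.8 − 1352.81 = 199.0 m.

199.0 m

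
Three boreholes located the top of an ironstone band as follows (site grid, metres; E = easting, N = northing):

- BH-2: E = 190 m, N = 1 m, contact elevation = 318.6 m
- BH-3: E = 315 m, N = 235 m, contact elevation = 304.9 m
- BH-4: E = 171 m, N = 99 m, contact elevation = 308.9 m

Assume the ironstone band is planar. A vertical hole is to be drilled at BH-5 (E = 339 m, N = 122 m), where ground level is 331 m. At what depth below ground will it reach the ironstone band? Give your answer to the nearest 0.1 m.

14.8 m

Let the plane be z = a·E + b·N + c.
BH-3−BH-2: 125a + 234b = −13.7;  BH-4−BH-2: −19a + 98b = −9.7.
Solving gives a = 0.05553, b = −0.08821.
Then c = 318.6 − a·190 − b·1 = 308.14.
At (339, 122): z_contact = 18.83 − 10.76 + 308.14 = 316.20 m.
Depth below ground = 331 − 316.20 = 14.8 m.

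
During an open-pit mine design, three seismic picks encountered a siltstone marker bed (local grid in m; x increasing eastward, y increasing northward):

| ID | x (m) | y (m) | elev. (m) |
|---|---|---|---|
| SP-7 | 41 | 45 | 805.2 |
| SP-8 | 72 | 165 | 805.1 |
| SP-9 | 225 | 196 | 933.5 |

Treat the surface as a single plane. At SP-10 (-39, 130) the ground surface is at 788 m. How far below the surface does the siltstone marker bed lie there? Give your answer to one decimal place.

Let the plane be z = a·x + b·y + c.
SP-8−SP-7: 31a + 120b = −0.1;  SP-9−SP-7: 184a + 151b = 128.3.
Solving gives a = 0.88575, b = −0.22965.
Then c = 805.2 − a·41 − b·45 = 779.22.
At (-39, 130): z_contact = −34.54 − 29.85 + 779.22 = 714.82 m.
Depth below ground = 788 − 714.82 = 73.2 m.

73.2 m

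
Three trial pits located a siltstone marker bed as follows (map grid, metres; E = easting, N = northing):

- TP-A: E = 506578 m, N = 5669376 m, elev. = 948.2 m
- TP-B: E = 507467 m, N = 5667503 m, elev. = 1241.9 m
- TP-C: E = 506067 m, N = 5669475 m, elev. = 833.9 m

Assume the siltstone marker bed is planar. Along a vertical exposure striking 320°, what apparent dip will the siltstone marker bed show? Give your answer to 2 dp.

Let the plane be z = a·E + b·N + c.
TP-B−TP-A: 889a − 1873b = 293.7;  TP-C−TP-A: −511a + 99b = −114.3.
Solving gives a = 0.21287, b = −0.05577.
Unit vector along 320° is (sin 320°, cos 320°) = (-0.6428, 0.7660).
Slope in that direction = a·(-0.6428) + b·(0.7660) = −0.17955.
Apparent dip = arctan|0.17955| = 10.18° (true dip is 12.4°, so apparent ≤ true as expected).

10.18°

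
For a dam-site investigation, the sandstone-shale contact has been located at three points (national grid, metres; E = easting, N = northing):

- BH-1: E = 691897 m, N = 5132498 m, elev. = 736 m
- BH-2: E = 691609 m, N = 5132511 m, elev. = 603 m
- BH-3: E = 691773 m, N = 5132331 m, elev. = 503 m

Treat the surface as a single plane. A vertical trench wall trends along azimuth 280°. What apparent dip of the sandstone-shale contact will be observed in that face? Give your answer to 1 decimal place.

Two edge vectors: BH-1→BH-2 = (-288, 13, -133), BH-1→BH-3 = (-124, -167, -233).
Normal n = (BH-1→BH-2) × (BH-1→BH-3) = (-25240, -50612, 49708).
So ∂z/∂E = −n_x/n_z = 0.50777 and ∂z/∂N = −n_y/n_z = 1.01819.
Unit vector along 280° is (sin 280°, cos 280°) = (-0.9848, 0.1736).
Slope in that direction = a·(-0.9848) + b·(0.1736) = −0.32325.
Apparent dip = arctan|0.32325| = 17.9° (true dip is 48.7°, so apparent ≤ true as expected).

17.9°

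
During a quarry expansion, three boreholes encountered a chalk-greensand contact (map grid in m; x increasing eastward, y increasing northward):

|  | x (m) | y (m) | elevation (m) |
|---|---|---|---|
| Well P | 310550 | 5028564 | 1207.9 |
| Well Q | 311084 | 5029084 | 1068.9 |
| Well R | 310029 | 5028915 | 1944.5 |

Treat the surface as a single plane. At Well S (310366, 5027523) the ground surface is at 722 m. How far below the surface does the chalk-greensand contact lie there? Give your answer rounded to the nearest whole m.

70 m

Let the plane be z = a·x + b·y + c.
Well Q−Well P: 534a + 520b = −139;  Well R−Well P: −521a + 351b = 736.6.
Solving gives a = −0.94211243, b = 0.70016930.
Then c = 1207.9 − a·310550 − b·5028564 = −3227065.23.
At (310366, 5027523): z_contact = −292399.7 + 3520117.3 − 3227065.23 = 652.4 m.
Depth below ground = 722 − 652.4 = 70 m.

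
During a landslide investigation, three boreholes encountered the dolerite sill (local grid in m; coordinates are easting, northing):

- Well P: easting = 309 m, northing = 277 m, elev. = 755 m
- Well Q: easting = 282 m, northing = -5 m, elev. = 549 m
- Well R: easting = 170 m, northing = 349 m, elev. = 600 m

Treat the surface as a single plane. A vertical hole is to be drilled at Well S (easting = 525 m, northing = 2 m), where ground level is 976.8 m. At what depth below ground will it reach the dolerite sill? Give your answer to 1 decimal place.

Let the plane be z = a·easting + b·northing + c.
Well Q−Well P: −27a − 282b = −206;  Well R−Well P: −139a + 72b = −155.
Solving gives a = 1.42293, b = 0.59426.
Then c = 755 − a·309 − b·277 = 150.71.
At (525, 2): z_contact = 747.04 + 1.19 + 150.71 = 898.93 m.
Depth below ground = 976.8 − 898.93 = 77.9 m.

77.9 m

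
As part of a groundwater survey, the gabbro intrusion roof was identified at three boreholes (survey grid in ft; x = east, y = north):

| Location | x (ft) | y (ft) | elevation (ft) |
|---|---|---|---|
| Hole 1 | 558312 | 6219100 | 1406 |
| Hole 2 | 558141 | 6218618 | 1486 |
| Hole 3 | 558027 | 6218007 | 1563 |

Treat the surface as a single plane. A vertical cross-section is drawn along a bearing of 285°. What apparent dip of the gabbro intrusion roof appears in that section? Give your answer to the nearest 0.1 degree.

11.8°

Two edge vectors: Hole 1→Hole 2 = (-171, -482, 80), Hole 1→Hole 3 = (-285, -1093, 157).
Normal n = (Hole 1→Hole 2) × (Hole 1→Hole 3) = (11766, 4047, 49533).
So ∂z/∂x = −n_x/n_z = −0.23754 and ∂z/∂y = −n_y/n_z = −0.08170.
Unit vector along 285° is (sin 285°, cos 285°) = (-0.9659, 0.2588).
Slope in that direction = a·(-0.9659) + b·(0.2588) = 0.20830.
Apparent dip = arctan|0.20830| = 11.8° (true dip is 14.1°, so apparent ≤ true as expected).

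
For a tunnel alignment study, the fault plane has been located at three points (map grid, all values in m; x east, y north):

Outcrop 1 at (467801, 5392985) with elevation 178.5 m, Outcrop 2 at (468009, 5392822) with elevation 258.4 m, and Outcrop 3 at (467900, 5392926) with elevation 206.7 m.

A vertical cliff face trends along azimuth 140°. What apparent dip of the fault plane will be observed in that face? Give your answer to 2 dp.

21.09°

Let the plane be z = a·x + b·y + c.
Outcrop 2−Outcrop 1: 208a − 163b = 79.9;  Outcrop 3−Outcrop 1: 99a − 59b = 28.2.
Solving gives a = −0.03040, b = −0.52898.
Unit vector along 140° is (sin 140°, cos 140°) = (0.6428, -0.7660).
Slope in that direction = a·(0.6428) + b·(-0.7660) = 0.38568.
Apparent dip = arctan|0.38568| = 21.09° (true dip is 27.9°, so apparent ≤ true as expected).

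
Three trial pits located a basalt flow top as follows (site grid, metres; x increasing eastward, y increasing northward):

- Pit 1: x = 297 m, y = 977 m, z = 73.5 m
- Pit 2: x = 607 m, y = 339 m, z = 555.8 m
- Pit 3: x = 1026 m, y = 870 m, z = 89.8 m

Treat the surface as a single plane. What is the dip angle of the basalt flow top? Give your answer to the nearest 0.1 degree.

38.9°

Let the plane be z = a·x + b·y + c.
Pit 2−Pit 1: 310a − 638b = 482.3;  Pit 3−Pit 1: 729a − 107b = 16.3.
Solving gives a = −0.09540, b = −0.80231.
Gradient magnitude |∇z| = √(a² + b²) = √(0.00910 + 0.64370) = 0.80796.
True dip = arctan(0.80796) = 38.9°, dipping toward N (azimuth ≈ 007°).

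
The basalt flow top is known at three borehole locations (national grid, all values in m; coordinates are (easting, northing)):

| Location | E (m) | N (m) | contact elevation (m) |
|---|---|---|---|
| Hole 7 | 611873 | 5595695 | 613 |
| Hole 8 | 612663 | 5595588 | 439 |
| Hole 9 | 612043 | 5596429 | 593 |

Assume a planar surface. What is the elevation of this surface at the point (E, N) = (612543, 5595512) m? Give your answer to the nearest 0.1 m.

Let the plane be z = a·E + b·N + c.
Hole 8−Hole 7: 790a − 107b = −174;  Hole 9−Hole 7: 170a + 734b = −20.
Solving gives a = −0.217132347, b = 0.023041552.
Then c = 613 − a·611873 − b·5595695 = 4536.92.
At (612543, 5595512): z = −133002.9 + 128929.3 + 4536.92 = 463.3 m.

463.3 m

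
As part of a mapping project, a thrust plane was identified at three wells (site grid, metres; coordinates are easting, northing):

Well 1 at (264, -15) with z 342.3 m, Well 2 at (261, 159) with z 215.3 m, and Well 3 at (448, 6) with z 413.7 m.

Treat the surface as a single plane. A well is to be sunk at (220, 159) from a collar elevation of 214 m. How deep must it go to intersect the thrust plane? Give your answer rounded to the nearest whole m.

18 m

Two edge vectors: Well 1→Well 2 = (-3, 174, -127), Well 1→Well 3 = (184, 21, 71.4).
Normal n = (Well 1→Well 2) × (Well 1→Well 3) = (15090.6, -23153.8, -32079).
So ∂z/∂easting = −n_x/n_z = 0.47042 and ∂z/∂northing = −n_y/n_z = −0.72177.
Intercept c from Well 1: 342.3 − 124.19 − 10.83 = 207.28.
At (220, 159): z_contact = 103.5 − 114.8 + 207.28 = 196.0 m.
Depth below ground = 214 − 196.0 = 18 m.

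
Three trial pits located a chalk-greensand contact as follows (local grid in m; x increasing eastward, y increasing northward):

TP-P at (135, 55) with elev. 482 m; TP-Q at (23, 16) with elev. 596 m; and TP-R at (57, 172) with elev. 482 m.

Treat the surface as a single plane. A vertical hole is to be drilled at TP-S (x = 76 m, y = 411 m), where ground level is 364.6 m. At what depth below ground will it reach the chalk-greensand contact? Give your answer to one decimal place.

Two edge vectors: TP-P→TP-Q = (-112, -39, 114), TP-P→TP-R = (-78, 117, 0).
Normal n = (TP-P→TP-Q) × (TP-P→TP-R) = (-13338, -8892, -16146).
So ∂z/∂x = −n_x/n_z = −0.82609 and ∂z/∂y = −n_y/n_z = −0.55072.
Intercept c from TP-P: 482 + 111.52 + 30.29 = 623.81.
At (76, 411): z_contact = −62.78 − 226.35 + 623.81 = 334.68 m.
Depth below ground = 364.6 − 334.68 = 29.9 m.

29.9 m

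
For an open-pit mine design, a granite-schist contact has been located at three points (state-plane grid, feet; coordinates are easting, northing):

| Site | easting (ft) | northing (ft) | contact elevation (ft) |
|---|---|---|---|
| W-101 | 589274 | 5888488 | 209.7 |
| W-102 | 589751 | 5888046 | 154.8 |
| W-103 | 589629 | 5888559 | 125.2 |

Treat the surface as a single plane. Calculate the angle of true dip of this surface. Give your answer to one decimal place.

Two edge vectors: W-101→W-102 = (477, -442, -54.9), W-101→W-103 = (355, 71, -84.5).
Normal n = (W-101→W-102) × (W-101→W-103) = (41246.9, 20817, 190777).
So ∂z/∂easting = −n_x/n_z = −0.21620 and ∂z/∂northing = −n_y/n_z = −0.10912.
Gradient magnitude |∇z| = √(a² + b²) = √(0.04674 + 0.01191) = 0.24218.
True dip = arctan(0.24218) = 13.6°, dipping toward ENE (azimuth ≈ 063°).

13.6°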